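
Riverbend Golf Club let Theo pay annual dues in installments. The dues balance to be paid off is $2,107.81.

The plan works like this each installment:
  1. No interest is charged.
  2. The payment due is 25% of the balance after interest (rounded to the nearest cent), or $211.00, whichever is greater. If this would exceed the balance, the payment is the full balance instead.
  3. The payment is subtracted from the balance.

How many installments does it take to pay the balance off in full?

8

Installment 1: opening $2,107.81; payment $526.95; balance $1,580.86
Installment 2: opening $1,580.86; payment $395.22; balance $1,185.64
Installment 3: opening $1,185.64; payment $296.41; balance $889.23
Installment 4: opening $889.23; payment $222.31; balance $666.92
Installment 5: opening $666.92; payment $211.00; balance $455.92
Installment 6: opening $455.92; payment $211.00; balance $244.92
Installment 7: opening $244.92; payment $211.00; balance $33.92
Installment 8: opening $33.92; payment $33.92; balance $0.00
Balance reaches $0.00 in installment 8.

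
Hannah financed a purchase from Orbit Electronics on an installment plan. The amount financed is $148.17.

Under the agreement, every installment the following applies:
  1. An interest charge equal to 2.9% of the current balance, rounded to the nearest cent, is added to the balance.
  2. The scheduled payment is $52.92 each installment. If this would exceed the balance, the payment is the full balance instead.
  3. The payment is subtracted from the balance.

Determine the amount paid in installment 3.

$50.96

Installment 1: opening $148.17; interest $4.30 → $152.47; payment $52.92; balance $99.55
Installment 2: opening $99.55; interest $2.89 → $102.44; payment $52.92; balance $49.52
Installment 3: opening $49.52; interest $1.44 → $50.96; payment $50.96; balance $0.00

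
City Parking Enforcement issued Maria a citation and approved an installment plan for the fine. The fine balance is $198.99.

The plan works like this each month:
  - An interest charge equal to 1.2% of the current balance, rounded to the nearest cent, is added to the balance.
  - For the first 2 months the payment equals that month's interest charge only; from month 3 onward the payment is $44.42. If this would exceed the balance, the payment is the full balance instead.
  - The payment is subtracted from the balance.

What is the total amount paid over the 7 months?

Month 1: opening $198.99; interest $2.39 → $201.38; payment $2.39; balance $198.99
Month 2: opening $198.99; interest $2.39 → $201.38; payment $2.39; balance $198.99
Month 3: opening $198.99; interest $2.39 → $201.38; payment $44.42; balance $156.96
Month 4: opening $156.96; interest $1.88 → $158.84; payment $44.42; balance $114.42
Month 5: opening $114.42; interest $1.37 → $115.79; payment $44.42; balance $71.37
Month 6: opening $71.37; interest $0.86 → $72.23; payment $44.42; balance $27.81
Month 7: opening $27.81; interest $0.33 → $28.14; payment $28.14; balance $0.00
Total paid: $210.60

$210.60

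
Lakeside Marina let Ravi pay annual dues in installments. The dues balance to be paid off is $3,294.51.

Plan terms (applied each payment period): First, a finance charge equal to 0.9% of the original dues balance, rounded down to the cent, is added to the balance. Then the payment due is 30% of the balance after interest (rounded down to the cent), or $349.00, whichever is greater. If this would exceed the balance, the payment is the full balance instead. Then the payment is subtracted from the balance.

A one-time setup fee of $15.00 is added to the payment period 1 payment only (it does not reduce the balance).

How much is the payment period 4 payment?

$361.53

# | Opening | Interest | Payment | Fee | End bal
1 | $3,294.51 | $29.65 | $997.24 | $15.00 | $2,326.92
2 | $2,326.92 | $29.65 | $706.97 | — | $1,649.60
3 | $1,649.60 | $29.65 | $503.77 | — | $1,175.48
4 | $1,175.48 | $29.65 | $361.53 | — | $843.60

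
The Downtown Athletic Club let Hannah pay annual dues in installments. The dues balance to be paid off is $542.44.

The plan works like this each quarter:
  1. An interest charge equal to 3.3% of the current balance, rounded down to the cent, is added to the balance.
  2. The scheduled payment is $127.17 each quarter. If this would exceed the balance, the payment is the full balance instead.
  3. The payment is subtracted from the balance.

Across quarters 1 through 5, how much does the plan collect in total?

$594.65

Quarter 1: opening $542.44; interest $17.90 → $560.34; payment $127.17; balance $433.17
Quarter 2: opening $433.17; interest $14.29 → $447.46; payment $127.17; balance $320.29
Quarter 3: opening $320.29; interest $10.56 → $330.85; payment $127.17; balance $203.68
Quarter 4: opening $203.68; interest $6.72 → $210.40; payment $127.17; balance $83.23
Quarter 5: opening $83.23; interest $2.74 → $85.97; payment $85.97; balance $0.00
Total paid: $594.65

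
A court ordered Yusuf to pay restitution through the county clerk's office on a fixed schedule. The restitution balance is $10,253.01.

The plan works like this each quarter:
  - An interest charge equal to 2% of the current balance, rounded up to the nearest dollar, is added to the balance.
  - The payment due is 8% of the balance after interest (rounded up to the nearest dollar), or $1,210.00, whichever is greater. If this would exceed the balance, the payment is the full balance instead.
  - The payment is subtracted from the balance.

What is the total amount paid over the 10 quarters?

$11,355.01

Quarter 1: opening $10,253.01; interest $206.00 → $10,459.01; payment $1,210.00; balance $9,249.01
Quarter 2: opening $9,249.01; interest $185.00 → $9,434.01; payment $1,210.00; balance $8,224.01
Quarter 3: opening $8,224.01; interest $165.00 → $8,389.01; payment $1,210.00; balance $7,179.01
Quarter 4: opening $7,179.01; interest $144.00 → $7,323.01; payment $1,210.00; balance $6,113.01
Quarter 5: opening $6,113.01; interest $123.00 → $6,236.01; payment $1,210.00; balance $5,026.01
Quarter 6: opening $5,026.01; interest $101.00 → $5,127.01; payment $1,210.00; balance $3,917.01
Quarter 7: opening $3,917.01; interest $79.00 → $3,996.01; payment $1,210.00; balance $2,786.01
Quarter 8: opening $2,786.01; interest $56.00 → $2,842.01; payment $1,210.00; balance $1,632.01
Quarter 9: opening $1,632.01; interest $33.00 → $1,665.01; payment $1,210.00; balance $455.01
Quarter 10: opening $455.01; interest $10.00 → $465.01; payment $465.01; balance $0.00
Total paid: $11,355.01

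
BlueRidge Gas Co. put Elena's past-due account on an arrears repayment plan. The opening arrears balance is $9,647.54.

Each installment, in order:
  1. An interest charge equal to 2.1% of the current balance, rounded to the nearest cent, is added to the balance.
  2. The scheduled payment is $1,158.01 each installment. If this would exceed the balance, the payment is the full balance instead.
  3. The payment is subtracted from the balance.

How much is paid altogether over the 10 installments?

$10,718.19

# | Opening | Interest | Payment | End bal
1 | $9,647.54 | $202.60 | $1,158.01 | $8,692.13
2 | $8,692.13 | $182.53 | $1,158.01 | $7,716.65
3 | $7,716.65 | $162.05 | $1,158.01 | $6,720.69
4 | $6,720.69 | $141.13 | $1,158.01 | $5,703.81
5 | $5,703.81 | $119.78 | $1,158.01 | $4,665.58
6 | $4,665.58 | $97.98 | $1,158.01 | $3,605.55
7 | $3,605.55 | $75.72 | $1,158.01 | $2,523.26
8 | $2,523.26 | $52.99 | $1,158.01 | $1,418.24
9 | $1,418.24 | $29.78 | $1,158.01 | $290.01
10 | $290.01 | $6.09 | $296.10 | $0.00
Total paid: $10,718.19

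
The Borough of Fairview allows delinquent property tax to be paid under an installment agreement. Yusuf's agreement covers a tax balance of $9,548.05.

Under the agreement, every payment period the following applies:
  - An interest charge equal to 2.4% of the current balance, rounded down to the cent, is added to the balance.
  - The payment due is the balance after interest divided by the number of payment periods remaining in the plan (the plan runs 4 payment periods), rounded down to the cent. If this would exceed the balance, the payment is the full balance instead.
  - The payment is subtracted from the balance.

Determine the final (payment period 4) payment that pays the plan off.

$2,624.54

Payment period 1: $9,548.05 +$229.15 interest = $9,777.20; pay $2,444.30 → $7,332.90
Payment period 2: $7,332.90 +$175.98 interest = $7,508.88; pay $2,502.96 → $5,005.92
Payment period 3: $5,005.92 +$120.14 interest = $5,126.06; pay $2,563.03 → $2,563.03
Payment period 4: $2,563.03 +$61.51 interest = $2,624.54; pay $2,624.54 → $0.00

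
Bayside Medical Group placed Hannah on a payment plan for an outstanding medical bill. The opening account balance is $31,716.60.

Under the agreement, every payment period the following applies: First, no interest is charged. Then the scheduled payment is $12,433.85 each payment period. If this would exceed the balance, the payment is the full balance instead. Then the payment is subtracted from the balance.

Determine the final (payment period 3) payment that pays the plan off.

Payment period 1: opening $31,716.60; payment $12,433.85; balance $19,282.75
Payment period 2: opening $19,282.75; payment $12,433.85; balance $6,848.90
Payment period 3: opening $6,848.90; payment $6,848.90; balance $0.00

$6,848.90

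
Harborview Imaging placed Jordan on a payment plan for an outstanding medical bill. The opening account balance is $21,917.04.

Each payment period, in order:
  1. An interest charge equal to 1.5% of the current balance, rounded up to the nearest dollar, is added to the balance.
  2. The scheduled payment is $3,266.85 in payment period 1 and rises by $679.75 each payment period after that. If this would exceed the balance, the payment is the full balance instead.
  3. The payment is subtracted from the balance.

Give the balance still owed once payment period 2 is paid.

$15,317.59

Payment period 1: opening $21,917.04; interest $329.00 → $22,246.04; payment $3,266.85; balance $18,979.19
Payment period 2: opening $18,979.19; interest $285.00 → $19,264.19; payment $3,946.60; balance $15,317.59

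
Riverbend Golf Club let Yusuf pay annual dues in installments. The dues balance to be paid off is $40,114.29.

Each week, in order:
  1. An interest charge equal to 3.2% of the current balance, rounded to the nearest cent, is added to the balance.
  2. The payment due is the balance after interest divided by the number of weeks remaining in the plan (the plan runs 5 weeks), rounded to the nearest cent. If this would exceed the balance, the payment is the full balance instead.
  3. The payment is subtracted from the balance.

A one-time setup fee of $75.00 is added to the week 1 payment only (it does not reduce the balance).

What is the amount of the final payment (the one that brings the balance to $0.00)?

Week 1: opening $40,114.29; interest $1,283.66 → $41,397.95; payment $8,279.59 (+ $75.00 fee); balance $33,118.36
Week 2: opening $33,118.36; interest $1,059.79 → $34,178.15; payment $8,544.54; balance $25,633.61
Week 3: opening $25,633.61; interest $820.28 → $26,453.89; payment $8,817.96; balance $17,635.93
Week 4: opening $17,635.93; interest $564.35 → $18,200.28; payment $9,100.14; balance $9,100.14
Week 5: opening $9,100.14; interest $291.20 → $9,391.34; payment $9,391.34; balance $0.00

$9,391.34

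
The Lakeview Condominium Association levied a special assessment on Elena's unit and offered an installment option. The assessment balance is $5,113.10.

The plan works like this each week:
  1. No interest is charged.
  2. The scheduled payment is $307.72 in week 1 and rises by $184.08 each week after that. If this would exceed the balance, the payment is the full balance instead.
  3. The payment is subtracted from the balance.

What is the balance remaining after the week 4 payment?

$2,777.74

Week 1: opening $5,113.10; payment $307.72; balance $4,805.38
Week 2: opening $4,805.38; payment $491.80; balance $4,313.58
Week 3: opening $4,313.58; payment $675.88; balance $3,637.70
Week 4: opening $3,637.70; payment $859.96; balance $2,777.74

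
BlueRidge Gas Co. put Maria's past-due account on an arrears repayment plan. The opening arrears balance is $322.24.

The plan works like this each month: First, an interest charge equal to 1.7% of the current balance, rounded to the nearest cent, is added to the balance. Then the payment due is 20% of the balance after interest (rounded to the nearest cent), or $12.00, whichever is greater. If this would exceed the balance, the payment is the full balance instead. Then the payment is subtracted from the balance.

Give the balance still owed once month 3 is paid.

$173.55

# | Opening | Interest | Payment | End bal
1 | $322.24 | $5.48 | $65.54 | $262.18
2 | $262.18 | $4.46 | $53.33 | $213.31
3 | $213.31 | $3.63 | $43.39 | $173.55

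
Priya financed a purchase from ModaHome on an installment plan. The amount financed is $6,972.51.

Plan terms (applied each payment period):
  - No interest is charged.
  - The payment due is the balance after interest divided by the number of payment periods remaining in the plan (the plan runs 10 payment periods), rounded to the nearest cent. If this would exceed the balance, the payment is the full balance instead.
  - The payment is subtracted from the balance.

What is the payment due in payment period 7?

# | Opening | Payment | End bal
1 | $6,972.51 | $697.25 | $6,275.26
2 | $6,275.26 | $697.25 | $5,578.01
3 | $5,578.01 | $697.25 | $4,880.76
4 | $4,880.76 | $697.25 | $4,183.51
5 | $4,183.51 | $697.25 | $3,486.26
6 | $3,486.26 | $697.25 | $2,789.01
7 | $2,789.01 | $697.25 | $2,091.76

$697.25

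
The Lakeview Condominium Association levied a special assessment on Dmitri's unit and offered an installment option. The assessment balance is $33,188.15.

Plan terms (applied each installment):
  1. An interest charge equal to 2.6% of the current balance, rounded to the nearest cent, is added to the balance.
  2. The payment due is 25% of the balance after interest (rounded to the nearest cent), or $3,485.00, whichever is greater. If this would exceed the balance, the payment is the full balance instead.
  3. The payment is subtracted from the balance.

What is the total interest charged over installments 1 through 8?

$3,136.06

Installment 1: opening $33,188.15; interest $862.89 → $34,051.04; payment $8,512.76; balance $25,538.28
Installment 2: opening $25,538.28; interest $664.00 → $26,202.28; payment $6,550.57; balance $19,651.71
Installment 3: opening $19,651.71; interest $510.94 → $20,162.65; payment $5,040.66; balance $15,121.99
Installment 4: opening $15,121.99; interest $393.17 → $15,515.16; payment $3,878.79; balance $11,636.37
Installment 5: opening $11,636.37; interest $302.55 → $11,938.92; payment $3,485.00; balance $8,453.92
Installment 6: opening $8,453.92; interest $219.80 → $8,673.72; payment $3,485.00; balance $5,188.72
Installment 7: opening $5,188.72; interest $134.91 → $5,323.63; payment $3,485.00; balance $1,838.63
Installment 8: opening $1,838.63; interest $47.80 → $1,886.43; payment $1,886.43; balance $0.00
Total interest: $862.89 + $664.00 + $510.94 + $393.17 + $302.55 + $219.80 + $134.91 + $47.80 = $3,136.06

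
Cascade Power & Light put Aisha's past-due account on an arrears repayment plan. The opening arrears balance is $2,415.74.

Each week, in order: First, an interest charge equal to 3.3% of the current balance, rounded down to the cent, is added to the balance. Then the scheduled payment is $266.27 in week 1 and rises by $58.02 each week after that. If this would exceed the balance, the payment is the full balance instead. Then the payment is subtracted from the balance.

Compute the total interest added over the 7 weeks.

# | Opening | Interest | Payment | End bal
1 | $2,415.74 | $79.71 | $266.27 | $2,229.18
2 | $2,229.18 | $73.56 | $324.29 | $1,978.45
3 | $1,978.45 | $65.28 | $382.31 | $1,661.42
4 | $1,661.42 | $54.82 | $440.33 | $1,275.91
5 | $1,275.91 | $42.10 | $498.35 | $819.66
6 | $819.66 | $27.04 | $556.37 | $290.33
7 | $290.33 | $9.58 | $299.91 | $0.00
Total interest: $79.71 + $73.56 + $65.28 + $54.82 + $42.10 + $27.04 + $9.58 = $352.09

$352.09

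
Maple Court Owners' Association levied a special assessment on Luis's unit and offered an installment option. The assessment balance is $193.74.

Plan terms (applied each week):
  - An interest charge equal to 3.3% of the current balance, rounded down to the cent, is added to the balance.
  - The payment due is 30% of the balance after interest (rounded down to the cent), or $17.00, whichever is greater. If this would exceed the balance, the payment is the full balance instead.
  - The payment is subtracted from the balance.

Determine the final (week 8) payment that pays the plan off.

$5.85

Week 1: $193.74 +$6.39 interest = $200.13; pay $60.03 → $140.10
Week 2: $140.10 +$4.62 interest = $144.72; pay $43.41 → $101.31
Week 3: $101.31 +$3.34 interest = $104.65; pay $31.39 → $73.26
Week 4: $73.26 +$2.41 interest = $75.67; pay $22.70 → $52.97
Week 5: $52.97 +$1.74 interest = $54.71; pay $17.00 → $37.71
Week 6: $37.71 +$1.24 interest = $38.95; pay $17.00 → $21.95
Week 7: $21.95 +$0.72 interest = $22.67; pay $17.00 → $5.67
Week 8: $5.67 +$0.18 interest = $5.85; pay $5.85 → $0.00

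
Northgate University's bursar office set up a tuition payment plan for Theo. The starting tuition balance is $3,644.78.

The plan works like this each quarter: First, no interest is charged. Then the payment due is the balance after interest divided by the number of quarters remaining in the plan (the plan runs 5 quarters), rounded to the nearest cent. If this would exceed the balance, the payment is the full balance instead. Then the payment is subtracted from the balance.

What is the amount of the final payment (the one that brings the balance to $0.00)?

$728.95

# | Opening | Payment | End bal
1 | $3,644.78 | $728.96 | $2,915.82
2 | $2,915.82 | $728.96 | $2,186.86
3 | $2,186.86 | $728.95 | $1,457.91
4 | $1,457.91 | $728.96 | $728.95
5 | $728.95 | $728.95 | $0.00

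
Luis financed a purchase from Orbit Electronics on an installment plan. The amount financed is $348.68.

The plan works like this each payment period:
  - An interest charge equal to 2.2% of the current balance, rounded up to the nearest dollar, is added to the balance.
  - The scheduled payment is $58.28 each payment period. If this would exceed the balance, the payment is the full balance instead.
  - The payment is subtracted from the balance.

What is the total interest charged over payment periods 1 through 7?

Payment period 1: opening $348.68; interest $8.00 → $356.68; payment $58.28; balance $298.40
Payment period 2: opening $298.40; interest $7.00 → $305.40; payment $58.28; balance $247.12
Payment period 3: opening $247.12; interest $6.00 → $253.12; payment $58.28; balance $194.84
Payment period 4: opening $194.84; interest $5.00 → $199.84; payment $58.28; balance $141.56
Payment period 5: opening $141.56; interest $4.00 → $145.56; payment $58.28; balance $87.28
Payment period 6: opening $87.28; interest $2.00 → $89.28; payment $58.28; balance $31.00
Payment period 7: opening $31.00; interest $1.00 → $32.00; payment $32.00; balance $0.00
Total interest: $8.00 + $7.00 + $6.00 + $5.00 + $4.00 + $2.00 + $1.00 = $33.00

$33.00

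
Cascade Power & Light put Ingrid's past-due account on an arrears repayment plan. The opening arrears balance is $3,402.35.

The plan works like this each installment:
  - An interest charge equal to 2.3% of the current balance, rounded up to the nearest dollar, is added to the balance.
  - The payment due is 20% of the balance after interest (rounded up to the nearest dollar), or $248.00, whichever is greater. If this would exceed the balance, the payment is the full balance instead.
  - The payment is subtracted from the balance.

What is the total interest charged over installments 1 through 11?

$373.00

Installment 1: opening $3,402.35; interest $79.00 → $3,481.35; payment $697.00; balance $2,784.35
Installment 2: opening $2,784.35; interest $65.00 → $2,849.35; payment $570.00; balance $2,279.35
Installment 3: opening $2,279.35; interest $53.00 → $2,332.35; payment $467.00; balance $1,865.35
Installment 4: opening $1,865.35; interest $43.00 → $1,908.35; payment $382.00; balance $1,526.35
Installment 5: opening $1,526.35; interest $36.00 → $1,562.35; payment $313.00; balance $1,249.35
Installment 6: opening $1,249.35; interest $29.00 → $1,278.35; payment $256.00; balance $1,022.35
Installment 7: opening $1,022.35; interest $24.00 → $1,046.35; payment $248.00; balance $798.35
Installment 8: opening $798.35; interest $19.00 → $817.35; payment $248.00; balance $569.35
Installment 9: opening $569.35; interest $14.00 → $583.35; payment $248.00; balance $335.35
Installment 10: opening $335.35; interest $8.00 → $343.35; payment $248.00; balance $95.35
Installment 11: opening $95.35; interest $3.00 → $98.35; payment $98.35; balance $0.00
Total interest: $79.00 + $65.00 + $53.00 + $43.00 + $36.00 + $29.00 + $24.00 + $19.00 + $14.00 + $8.00 + $3.00 = $373.00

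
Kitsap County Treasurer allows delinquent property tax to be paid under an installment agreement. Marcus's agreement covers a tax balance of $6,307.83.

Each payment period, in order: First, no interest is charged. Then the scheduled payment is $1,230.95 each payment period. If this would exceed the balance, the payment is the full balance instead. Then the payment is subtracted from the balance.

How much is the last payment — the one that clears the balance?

Payment period 1: $6,307.83 − $1,230.95 → $5,076.88
Payment period 2: $5,076.88 − $1,230.95 → $3,845.93
Payment period 3: $3,845.93 − $1,230.95 → $2,614.98
Payment period 4: $2,614.98 − $1,230.95 → $1,384.03
Payment period 5: $1,384.03 − $1,230.95 → $153.08
Payment period 6: $153.08 − $153.08 → $0.00

$153.08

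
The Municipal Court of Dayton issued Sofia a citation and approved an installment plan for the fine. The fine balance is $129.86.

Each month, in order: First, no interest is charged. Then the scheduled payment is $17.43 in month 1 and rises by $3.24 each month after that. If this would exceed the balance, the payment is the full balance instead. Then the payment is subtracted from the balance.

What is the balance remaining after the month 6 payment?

$0.00

Month 1: $129.86 − $17.43 → $112.43
Month 2: $112.43 − $20.67 → $91.76
Month 3: $91.76 − $23.91 → $67.85
Month 4: $67.85 − $27.15 → $40.70
Month 5: $40.70 − $30.39 → $10.31
Month 6: $10.31 − $10.31 → $0.00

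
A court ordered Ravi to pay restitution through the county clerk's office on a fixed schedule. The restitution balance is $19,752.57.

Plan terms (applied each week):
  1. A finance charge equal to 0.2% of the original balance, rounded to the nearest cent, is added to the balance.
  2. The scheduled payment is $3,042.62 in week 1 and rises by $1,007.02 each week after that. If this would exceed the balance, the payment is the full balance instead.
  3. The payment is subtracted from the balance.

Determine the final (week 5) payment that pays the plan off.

Week 1: opening $19,752.57; interest $39.51 → $19,792.08; payment $3,042.62; balance $16,749.46
Week 2: opening $16,749.46; interest $39.51 → $16,788.97; payment $4,049.64; balance $12,739.33
Week 3: opening $12,739.33; interest $39.51 → $12,778.84; payment $5,056.66; balance $7,722.18
Week 4: opening $7,722.18; interest $39.51 → $7,761.69; payment $6,063.68; balance $1,698.01
Week 5: opening $1,698.01; interest $39.51 → $1,737.52; payment $1,737.52; balance $0.00

$1,737.52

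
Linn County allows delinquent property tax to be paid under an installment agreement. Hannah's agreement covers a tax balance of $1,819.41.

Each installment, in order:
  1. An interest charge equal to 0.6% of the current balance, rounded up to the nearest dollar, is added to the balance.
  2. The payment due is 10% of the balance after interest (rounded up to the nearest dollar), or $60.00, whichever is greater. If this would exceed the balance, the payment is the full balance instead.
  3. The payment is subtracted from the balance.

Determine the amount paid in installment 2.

Installment 1: opening $1,819.41; interest $11.00 → $1,830.41; payment $184.00; balance $1,646.41
Installment 2: opening $1,646.41; interest $10.00 → $1,656.41; payment $166.00; balance $1,490.41

$166.00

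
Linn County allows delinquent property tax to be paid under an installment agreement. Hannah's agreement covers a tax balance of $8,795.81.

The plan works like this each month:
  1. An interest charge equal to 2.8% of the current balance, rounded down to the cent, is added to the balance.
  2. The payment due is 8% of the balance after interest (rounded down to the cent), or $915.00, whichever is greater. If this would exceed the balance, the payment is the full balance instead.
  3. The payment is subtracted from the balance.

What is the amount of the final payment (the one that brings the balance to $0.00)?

Month 1: $8,795.81 +$246.28 interest = $9,042.09; pay $915.00 → $8,127.09
Month 2: $8,127.09 +$227.55 interest = $8,354.64; pay $915.00 → $7,439.64
Month 3: $7,439.64 +$208.30 interest = $7,647.94; pay $915.00 → $6,732.94
Month 4: $6,732.94 +$188.52 interest = $6,921.46; pay $915.00 → $6,006.46
Month 5: $6,006.46 +$168.18 interest = $6,174.64; pay $915.00 → $5,259.64
Month 6: $5,259.64 +$147.26 interest = $5,406.90; pay $915.00 → $4,491.90
Month 7: $4,491.90 +$125.77 interest = $4,617.67; pay $915.00 → $3,702.67
Month 8: $3,702.67 +$103.67 interest = $3,806.34; pay $915.00 → $2,891.34
Month 9: $2,891.34 +$80.95 interest = $2,972.29; pay $915.00 → $2,057.29
Month 10: $2,057.29 +$57.60 interest = $2,114.89; pay $915.00 → $1,199.89
Month 11: $1,199.89 +$33.59 interest = $1,233.48; pay $915.00 → $318.48
Month 12: $318.48 +$8.91 interest = $327.39; pay $327.39 → $0.00

$327.39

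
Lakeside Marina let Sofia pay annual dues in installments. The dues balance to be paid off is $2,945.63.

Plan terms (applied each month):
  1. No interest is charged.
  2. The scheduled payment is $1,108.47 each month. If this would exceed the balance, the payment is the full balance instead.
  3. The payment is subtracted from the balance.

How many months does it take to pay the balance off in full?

# | Opening | Payment | End bal
1 | $2,945.63 | $1,108.47 | $1,837.16
2 | $1,837.16 | $1,108.47 | $728.69
3 | $728.69 | $728.69 | $0.00
Balance reaches $0.00 in month 3.

3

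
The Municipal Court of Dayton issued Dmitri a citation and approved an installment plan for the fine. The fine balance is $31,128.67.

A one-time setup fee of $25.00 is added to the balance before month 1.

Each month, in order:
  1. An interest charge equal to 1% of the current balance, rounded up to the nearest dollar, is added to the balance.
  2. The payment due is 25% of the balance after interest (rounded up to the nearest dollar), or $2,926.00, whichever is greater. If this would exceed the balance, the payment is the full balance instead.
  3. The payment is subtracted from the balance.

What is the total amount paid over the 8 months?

# | Opening | Interest | Payment | End bal
1 | $31,153.67 | $312.00 | $7,867.00 | $23,598.67
2 | $23,598.67 | $236.00 | $5,959.00 | $17,875.67
3 | $17,875.67 | $179.00 | $4,514.00 | $13,540.67
4 | $13,540.67 | $136.00 | $3,420.00 | $10,256.67
5 | $10,256.67 | $103.00 | $2,926.00 | $7,433.67
6 | $7,433.67 | $75.00 | $2,926.00 | $4,582.67
7 | $4,582.67 | $46.00 | $2,926.00 | $1,702.67
8 | $1,702.67 | $18.00 | $1,720.67 | $0.00
Total paid: $32,258.67

$32,258.67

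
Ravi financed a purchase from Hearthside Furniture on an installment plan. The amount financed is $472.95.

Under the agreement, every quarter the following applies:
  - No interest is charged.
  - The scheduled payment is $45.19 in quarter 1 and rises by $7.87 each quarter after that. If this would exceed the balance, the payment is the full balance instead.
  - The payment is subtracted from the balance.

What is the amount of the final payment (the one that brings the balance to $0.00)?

# | Opening | Payment | End bal
1 | $472.95 | $45.19 | $427.76
2 | $427.76 | $53.06 | $374.70
3 | $374.70 | $60.93 | $313.77
4 | $313.77 | $68.80 | $244.97
5 | $244.97 | $76.67 | $168.30
6 | $168.30 | $84.54 | $83.76
7 | $83.76 | $83.76 | $0.00

$83.76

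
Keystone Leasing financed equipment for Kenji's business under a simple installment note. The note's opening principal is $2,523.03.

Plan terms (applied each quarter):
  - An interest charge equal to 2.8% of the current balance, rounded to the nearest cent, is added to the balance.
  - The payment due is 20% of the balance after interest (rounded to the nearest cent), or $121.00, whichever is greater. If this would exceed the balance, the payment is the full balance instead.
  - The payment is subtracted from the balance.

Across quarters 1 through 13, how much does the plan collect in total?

Quarter 1: opening $2,523.03; interest $70.64 → $2,593.67; payment $518.73; balance $2,074.94
Quarter 2: opening $2,074.94; interest $58.10 → $2,133.04; payment $426.61; balance $1,706.43
Quarter 3: opening $1,706.43; interest $47.78 → $1,754.21; payment $350.84; balance $1,403.37
Quarter 4: opening $1,403.37; interest $39.29 → $1,442.66; payment $288.53; balance $1,154.13
Quarter 5: opening $1,154.13; interest $32.32 → $1,186.45; payment $237.29; balance $949.16
Quarter 6: opening $949.16; interest $26.58 → $975.74; payment $195.15; balance $780.59
Quarter 7: opening $780.59; interest $21.86 → $802.45; payment $160.49; balance $641.96
Quarter 8: opening $641.96; interest $17.97 → $659.93; payment $131.99; balance $527.94
Quarter 9: opening $527.94; interest $14.78 → $542.72; payment $121.00; balance $421.72
Quarter 10: opening $421.72; interest $11.81 → $433.53; payment $121.00; balance $312.53
Quarter 11: opening $312.53; interest $8.75 → $321.28; payment $121.00; balance $200.28
Quarter 12: opening $200.28; interest $5.61 → $205.89; payment $121.00; balance $84.89
Quarter 13: opening $84.89; interest $2.38 → $87.27; payment $87.27; balance $0.00
Total paid: $2,880.90

$2,880.90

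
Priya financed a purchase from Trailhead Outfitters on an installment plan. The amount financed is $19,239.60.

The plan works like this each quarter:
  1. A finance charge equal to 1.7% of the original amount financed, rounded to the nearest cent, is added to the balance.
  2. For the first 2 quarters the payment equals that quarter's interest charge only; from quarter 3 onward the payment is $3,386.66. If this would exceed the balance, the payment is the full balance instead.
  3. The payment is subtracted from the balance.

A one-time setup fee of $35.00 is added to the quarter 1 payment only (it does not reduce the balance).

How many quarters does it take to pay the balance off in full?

9

Quarter 1: $19,239.60 +$327.07 interest = $19,566.67; pay $327.07 (+ $35.00 fee) → $19,239.60
Quarter 2: $19,239.60 +$327.07 interest = $19,566.67; pay $327.07 → $19,239.60
Quarter 3: $19,239.60 +$327.07 interest = $19,566.67; pay $3,386.66 → $16,180.01
Quarter 4: $16,180.01 +$327.07 interest = $16,507.08; pay $3,386.66 → $13,120.42
Quarter 5: $13,120.42 +$327.07 interest = $13,447.49; pay $3,386.66 → $10,060.83
Quarter 6: $10,060.83 +$327.07 interest = $10,387.90; pay $3,386.66 → $7,001.24
Quarter 7: $7,001.24 +$327.07 interest = $7,328.31; pay $3,386.66 → $3,941.65
Quarter 8: $3,941.65 +$327.07 interest = $4,268.72; pay $3,386.66 → $882.06
Quarter 9: $882.06 +$327.07 interest = $1,209.13; pay $1,209.13 → $0.00
Balance reaches $0.00 in quarter 9.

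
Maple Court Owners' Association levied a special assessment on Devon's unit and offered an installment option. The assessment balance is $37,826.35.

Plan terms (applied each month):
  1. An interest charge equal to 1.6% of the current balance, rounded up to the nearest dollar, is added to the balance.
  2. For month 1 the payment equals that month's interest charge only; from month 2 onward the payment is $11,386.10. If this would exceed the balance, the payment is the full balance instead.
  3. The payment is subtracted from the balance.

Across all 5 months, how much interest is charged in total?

# | Opening | Interest | Payment | End bal
1 | $37,826.35 | $606.00 | $606.00 | $37,826.35
2 | $37,826.35 | $606.00 | $11,386.10 | $27,046.25
3 | $27,046.25 | $433.00 | $11,386.10 | $16,093.15
4 | $16,093.15 | $258.00 | $11,386.10 | $4,965.05
5 | $4,965.05 | $80.00 | $5,045.05 | $0.00
Total interest: $606.00 + $606.00 + $433.00 + $258.00 + $80.00 = $1,983.00

$1,983.00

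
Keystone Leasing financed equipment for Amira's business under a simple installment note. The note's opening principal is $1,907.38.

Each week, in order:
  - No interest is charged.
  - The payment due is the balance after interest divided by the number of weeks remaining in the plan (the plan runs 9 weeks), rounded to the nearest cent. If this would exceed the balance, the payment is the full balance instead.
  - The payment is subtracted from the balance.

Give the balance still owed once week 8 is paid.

Week 1: $1,907.38 − $211.93 → $1,695.45
Week 2: $1,695.45 − $211.93 → $1,483.52
Week 3: $1,483.52 − $211.93 → $1,271.59
Week 4: $1,271.59 − $211.93 → $1,059.66
Week 5: $1,059.66 − $211.93 → $847.73
Week 6: $847.73 − $211.93 → $635.80
Week 7: $635.80 − $211.93 → $423.87
Week 8: $423.87 − $211.94 → $211.93

$211.93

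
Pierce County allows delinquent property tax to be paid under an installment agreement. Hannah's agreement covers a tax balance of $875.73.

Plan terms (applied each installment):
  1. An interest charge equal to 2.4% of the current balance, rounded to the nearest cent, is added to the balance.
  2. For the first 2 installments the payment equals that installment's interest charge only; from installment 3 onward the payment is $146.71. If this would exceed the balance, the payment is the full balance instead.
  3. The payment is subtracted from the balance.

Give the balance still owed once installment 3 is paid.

Installment 1: opening $875.73; interest $21.02 → $896.75; payment $21.02; balance $875.73
Installment 2: opening $875.73; interest $21.02 → $896.75; payment $21.02; balance $875.73
Installment 3: opening $875.73; interest $21.02 → $896.75; payment $146.71; balance $750.04

$750.04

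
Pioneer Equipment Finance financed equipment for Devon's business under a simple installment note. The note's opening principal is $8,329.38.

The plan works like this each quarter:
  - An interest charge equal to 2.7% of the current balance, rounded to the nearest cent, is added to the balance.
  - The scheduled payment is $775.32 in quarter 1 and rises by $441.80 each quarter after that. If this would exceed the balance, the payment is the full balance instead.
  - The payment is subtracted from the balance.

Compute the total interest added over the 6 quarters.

Quarter 1: opening $8,329.38; interest $224.89 → $8,554.27; payment $775.32; balance $7,778.95
Quarter 2: opening $7,778.95; interest $210.03 → $7,988.98; payment $1,217.12; balance $6,771.86
Quarter 3: opening $6,771.86; interest $182.84 → $6,954.70; payment $1,658.92; balance $5,295.78
Quarter 4: opening $5,295.78; interest $142.99 → $5,438.77; payment $2,100.72; balance $3,338.05
Quarter 5: opening $3,338.05; interest $90.13 → $3,428.18; payment $2,542.52; balance $885.66
Quarter 6: opening $885.66; interest $23.91 → $909.57; payment $909.57; balance $0.00
Total interest: $224.89 + $210.03 + $182.84 + $142.99 + $90.13 + $23.91 = $874.79

$874.79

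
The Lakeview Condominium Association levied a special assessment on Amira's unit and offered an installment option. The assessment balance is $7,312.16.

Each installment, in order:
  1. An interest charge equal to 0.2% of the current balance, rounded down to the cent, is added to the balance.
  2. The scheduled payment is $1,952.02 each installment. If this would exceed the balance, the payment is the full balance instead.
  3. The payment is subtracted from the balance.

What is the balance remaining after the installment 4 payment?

$0.00

Installment 1: $7,312.16 +$14.62 interest = $7,326.78; pay $1,952.02 → $5,374.76
Installment 2: $5,374.76 +$10.74 interest = $5,385.50; pay $1,952.02 → $3,433.48
Installment 3: $3,433.48 +$6.86 interest = $3,440.34; pay $1,952.02 → $1,488.32
Installment 4: $1,488.32 +$2.97 interest = $1,491.29; pay $1,491.29 → $0.00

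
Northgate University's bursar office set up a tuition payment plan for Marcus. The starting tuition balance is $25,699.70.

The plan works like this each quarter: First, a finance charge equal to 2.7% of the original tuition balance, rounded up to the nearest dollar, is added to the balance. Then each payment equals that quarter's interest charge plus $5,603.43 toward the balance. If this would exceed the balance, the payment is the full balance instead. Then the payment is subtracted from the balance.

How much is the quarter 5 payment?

$3,979.98

Quarter 1: opening $25,699.70; interest $694.00 → $26,393.70; payment $6,297.43; balance $20,096.27
Quarter 2: opening $20,096.27; interest $694.00 → $20,790.27; payment $6,297.43; balance $14,492.84
Quarter 3: opening $14,492.84; interest $694.00 → $15,186.84; payment $6,297.43; balance $8,889.41
Quarter 4: opening $8,889.41; interest $694.00 → $9,583.41; payment $6,297.43; balance $3,285.98
Quarter 5: opening $3,285.98; interest $694.00 → $3,979.98; payment $3,979.98; balance $0.00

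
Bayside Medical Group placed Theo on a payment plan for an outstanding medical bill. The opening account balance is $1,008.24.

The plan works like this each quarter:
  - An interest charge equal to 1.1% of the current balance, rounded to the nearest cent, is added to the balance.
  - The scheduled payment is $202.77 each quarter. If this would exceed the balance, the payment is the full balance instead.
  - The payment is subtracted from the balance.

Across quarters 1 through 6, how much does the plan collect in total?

$1,042.69

Quarter 1: opening $1,008.24; interest $11.09 → $1,019.33; payment $202.77; balance $816.56
Quarter 2: opening $816.56; interest $8.98 → $825.54; payment $202.77; balance $622.77
Quarter 3: opening $622.77; interest $6.85 → $629.62; payment $202.77; balance $426.85
Quarter 4: opening $426.85; interest $4.70 → $431.55; payment $202.77; balance $228.78
Quarter 5: opening $228.78; interest $2.52 → $231.30; payment $202.77; balance $28.53
Quarter 6: opening $28.53; interest $0.31 → $28.84; payment $28.84; balance $0.00
Total paid: $1,042.69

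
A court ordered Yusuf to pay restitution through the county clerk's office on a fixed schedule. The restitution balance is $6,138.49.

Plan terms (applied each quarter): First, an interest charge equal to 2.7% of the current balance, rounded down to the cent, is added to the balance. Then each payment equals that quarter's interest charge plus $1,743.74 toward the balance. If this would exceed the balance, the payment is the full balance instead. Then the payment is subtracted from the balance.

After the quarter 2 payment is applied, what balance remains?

# | Opening | Interest | Payment | End bal
1 | $6,138.49 | $165.73 | $1,909.47 | $4,394.75
2 | $4,394.75 | $118.65 | $1,862.39 | $2,651.01

$2,651.01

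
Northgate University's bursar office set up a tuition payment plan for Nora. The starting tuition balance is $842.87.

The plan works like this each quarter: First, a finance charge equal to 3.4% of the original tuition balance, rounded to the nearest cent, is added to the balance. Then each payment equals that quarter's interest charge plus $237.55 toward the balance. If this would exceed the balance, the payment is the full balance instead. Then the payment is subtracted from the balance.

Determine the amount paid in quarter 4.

$158.88

# | Opening | Interest | Payment | End bal
1 | $842.87 | $28.66 | $266.21 | $605.32
2 | $605.32 | $28.66 | $266.21 | $367.77
3 | $367.77 | $28.66 | $266.21 | $130.22
4 | $130.22 | $28.66 | $158.88 | $0.00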